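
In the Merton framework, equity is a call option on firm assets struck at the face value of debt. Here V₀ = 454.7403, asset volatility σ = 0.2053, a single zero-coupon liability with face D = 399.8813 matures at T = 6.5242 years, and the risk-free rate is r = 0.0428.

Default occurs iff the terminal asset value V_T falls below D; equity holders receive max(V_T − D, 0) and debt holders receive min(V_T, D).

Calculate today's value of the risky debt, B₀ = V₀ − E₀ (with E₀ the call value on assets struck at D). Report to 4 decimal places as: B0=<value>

B0=278.6257

With assets at 454.7403 and a single debt payment of 399.8813 at 6.5242 years:
d₁ = [ln(V₀/D) + (r + σ²/2)T] / (σ√T)
   = [ln(454.7403/399.8813) + (0.0428 + 0.5·0.2053²)·6.5242] / (0.2053·√6.5242)
   = [0.128559 + 0.416727] / 0.524388 = 1.039852
d₂ = d₁ − σ√T = 1.039852 − 0.524388 = 0.515464
N(d₁) = 0.850796,  N(d₂) = 0.696886,  e^(−rT) = 0.756362
E₀ = V₀·N(d₁) − D·e^(−rT)·N(d₂)
   = 454.7403·0.850796 − 399.8813·0.756362·0.696886 = 176.114633
B₀ = V₀ − E₀ = 454.7403 − 176.114633 = 278.625667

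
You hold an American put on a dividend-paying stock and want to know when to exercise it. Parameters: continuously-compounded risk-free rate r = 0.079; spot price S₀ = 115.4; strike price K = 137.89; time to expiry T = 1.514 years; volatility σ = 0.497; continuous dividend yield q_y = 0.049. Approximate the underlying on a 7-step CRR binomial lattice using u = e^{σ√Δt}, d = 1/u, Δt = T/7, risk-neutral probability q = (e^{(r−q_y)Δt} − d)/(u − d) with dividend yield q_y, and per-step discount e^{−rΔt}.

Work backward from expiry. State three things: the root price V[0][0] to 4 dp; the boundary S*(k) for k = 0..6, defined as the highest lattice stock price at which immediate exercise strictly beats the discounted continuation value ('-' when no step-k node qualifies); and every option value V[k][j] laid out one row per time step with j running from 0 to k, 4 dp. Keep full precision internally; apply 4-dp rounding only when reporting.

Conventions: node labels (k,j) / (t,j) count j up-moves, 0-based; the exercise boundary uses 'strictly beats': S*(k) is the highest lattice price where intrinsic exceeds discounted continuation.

Δt=0.21629  u=1.26003  d=0.79363  q=0.45643  discount=0.98306
step 7 (expiry): payoffs max(K−S,0) = 115.0059 101.5573 80.2053 46.3051 0.0000 0.0000 0.0000 0.0000
step 6: (k=6,j=0): S=28.8347, K−S=109.0553, hold=107.0232 ⇒ V=109.0553 exercise | (k=6,j=1): S=45.7803, K−S=92.1097, hold=90.2562 ⇒ V=92.1097 exercise | (k=6,j=2): S=72.6846, K−S=65.2054, hold=63.6356 ⇒ V=65.2054 exercise | (k=6,j=3): S=115.4000, K−S=22.4900, hold=24.7437 ⇒ V=24.7437 continue | (k=6,j=4): S=183.2185, K−S=0.0000, hold=0.0000 ⇒ V=0.0000 continue | (k=6,j=5): S=290.8926, K−S=0.0000, hold=0.0000 ⇒ V=0.0000 continue | (k=6,j=6): S=461.8449, K−S=0.0000, hold=0.0000 ⇒ V=0.0000 continue  boundary S*=72.6846
step 5: (k=5,j=0): S=36.3327, K−S=101.5573, hold=99.6043 ⇒ V=101.5573 exercise | (k=5,j=1): S=57.6847, K−S=80.2053, hold=78.4774 ⇒ V=80.2053 exercise | (k=5,j=2): S=91.5849, K−S=46.3051, hold=45.9457 ⇒ V=46.3051 exercise | (k=5,j=3): S=145.4077, K−S=0.0000, hold=13.2221 ⇒ V=13.2221 continue | (k=5,j=4): S=230.8612, K−S=0.0000, hold=0.0000 ⇒ V=0.0000 continue | (k=5,j=5): S=366.5341, K−S=0.0000, hold=0.0000 ⇒ V=0.0000 continue  boundary S*=91.5849
step 4: (k=4,j=0): S=45.7803, K−S=92.1097, hold=90.2562 ⇒ V=92.1097 exercise | (k=4,j=1): S=72.6846, K−S=65.2054, hold=63.6356 ⇒ V=65.2054 exercise | (k=4,j=2): S=115.4000, K−S=22.4900, hold=30.6764 ⇒ V=30.6764 continue | (k=4,j=3): S=183.2185, K−S=0.0000, hold=7.0654 ⇒ V=7.0654 continue | (k=4,j=4): S=290.8926, K−S=0.0000, hold=0.0000 ⇒ V=0.0000 continue  boundary S*=72.6846
step 3: (k=3,j=0): S=57.6847, K−S=80.2053, hold=78.4774 ⇒ V=80.2053 exercise | (k=3,j=1): S=91.5849, K−S=46.3051, hold=48.6077 ⇒ V=48.6077 continue | (k=3,j=2): S=145.4077, K−S=0.0000, hold=19.5625 ⇒ V=19.5625 continue | (k=3,j=3): S=230.8612, K−S=0.0000, hold=3.7755 ⇒ V=3.7755 continue  boundary S*=57.6847
step 2: (k=2,j=0): S=72.6846, K−S=65.2054, hold=64.6688 ⇒ V=65.2054 exercise | (k=2,j=1): S=115.4000, K−S=22.4900, hold=34.7517 ⇒ V=34.7517 continue | (k=2,j=2): S=183.2185, K−S=0.0000, hold=12.1475 ⇒ V=12.1475 continue  boundary S*=72.6846
step 1: (k=1,j=0): S=91.5849, K−S=46.3051, hold=50.4363 ⇒ V=50.4363 continue | (k=1,j=1): S=145.4077, K−S=0.0000, hold=24.0206 ⇒ V=24.0206 continue  boundary S*=-
step 0: (k=0,j=0): S=115.4000, K−S=22.4900, hold=37.7292 ⇒ V=37.7292 continue  boundary S*=-

price = 37.7292
boundary = - - 72.6846 57.6847 72.6846 91.5849 72.6846
tree:
37.7292
50.4363 24.0206
65.2054 34.7517 12.1475
80.2053 48.6077 19.5625 3.7755
92.1097 65.2054 30.6764 7.0654 0.0000
101.5573 80.2053 46.3051 13.2221 0.0000 0.0000
109.0553 92.1097 65.2054 24.7437 0.0000 0.0000 0.0000
115.0059 101.5573 80.2053 46.3051 0.0000 0.0000 0.0000 0.0000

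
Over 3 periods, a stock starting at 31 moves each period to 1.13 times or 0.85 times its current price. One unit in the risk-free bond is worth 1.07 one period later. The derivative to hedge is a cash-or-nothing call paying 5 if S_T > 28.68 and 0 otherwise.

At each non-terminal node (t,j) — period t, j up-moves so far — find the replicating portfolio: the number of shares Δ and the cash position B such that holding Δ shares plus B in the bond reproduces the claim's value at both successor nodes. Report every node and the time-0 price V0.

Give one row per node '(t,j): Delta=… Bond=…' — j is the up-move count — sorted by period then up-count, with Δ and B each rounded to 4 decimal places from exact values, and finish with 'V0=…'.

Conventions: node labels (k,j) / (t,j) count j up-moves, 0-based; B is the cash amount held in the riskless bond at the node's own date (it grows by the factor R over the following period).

Arbitrage-free pricing uses the up-move probability p* = (R−d)/(u−d) = 0.7857, discounting each step at R = 1.07.
Terminal payoffs: V(3,0)=0.0000, V(3,1)=0.0000, V(3,2)=5.0000, V(3,3)=5.0000
  t=2,j=0: stock 22.3975 → up 25.3092 (V=0.0000), down 19.0379 (V=0.0000). Price 0.0000; hedge Δ=0.0000, bond B=0.0000.
  t=2,j=1: stock 29.7755 → up 33.6463 (V=5.0000), down 25.3092 (V=0.0000). Price 3.6716; hedge Δ=0.5997, bond B=-14.1856.
  t=2,j=2: stock 39.5839 → up 44.7298 (V=5.0000), down 33.6463 (V=5.0000). Price 4.6729; hedge Δ=0.0000, bond B=4.6729.
  t=1,j=0: stock 26.3500 → up 29.7755 (V=3.6716), down 22.3975 (V=0.0000). Price 2.6961; hedge Δ=0.4976, bond B=-10.4166.
  t=1,j=1: stock 35.0300 → up 39.5839 (V=4.6729), down 29.7755 (V=3.6716). Price 4.1667; hedge Δ=0.1021, bond B=0.5905.
  t=0,j=0: stock 31.0000 → up 35.0300 (V=4.1667), down 26.3500 (V=2.6961). Price 3.5996; hedge Δ=0.1694, bond B=-1.6525.
Verification: the root portfolio costs Δ(0,0)·S0 + B(0,0) = 3.5996, matching V0.

(0,0): Delta=0.1694 Bond=-1.6525
(1,0): Delta=0.4976 Bond=-10.4166
(1,1): Delta=0.1021 Bond=0.5905
(2,0): Delta=0.0000 Bond=0.0000
(2,1): Delta=0.5997 Bond=-14.1856
(2,2): Delta=0.0000 Bond=4.6729
V0=3.5996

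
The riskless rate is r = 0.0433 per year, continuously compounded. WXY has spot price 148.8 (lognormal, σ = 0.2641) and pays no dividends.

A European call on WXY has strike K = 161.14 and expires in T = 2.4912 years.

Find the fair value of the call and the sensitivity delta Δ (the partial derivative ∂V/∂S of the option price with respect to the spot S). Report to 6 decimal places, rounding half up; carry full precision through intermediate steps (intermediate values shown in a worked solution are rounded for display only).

σ√T = 0.2641·√2.4912 = 0.416843
d₁ = (ln(S/K) + (r+σ²/2)T) / (σ√T) = (ln(148.8/161.14) + (0.0433+0.2641²/2)·2.4912) / 0.416843 = (-0.079670 + 0.194748) / 0.416843 = 0.276069
d₂ = d₁ − σ√T = 0.276069 − 0.416843 = -0.140774
e^{−rT} = 0.897745
N(d₁) = 0.608753,  N(d₂) = 0.444024
Call price V = S·N(d₁) − K·e^{−rT}·N(d₂) = 90.582390 − 64.233744 = 26.348646
Δ = N(d₁) = 0.608753

price = 26.348646
Δ = 0.608753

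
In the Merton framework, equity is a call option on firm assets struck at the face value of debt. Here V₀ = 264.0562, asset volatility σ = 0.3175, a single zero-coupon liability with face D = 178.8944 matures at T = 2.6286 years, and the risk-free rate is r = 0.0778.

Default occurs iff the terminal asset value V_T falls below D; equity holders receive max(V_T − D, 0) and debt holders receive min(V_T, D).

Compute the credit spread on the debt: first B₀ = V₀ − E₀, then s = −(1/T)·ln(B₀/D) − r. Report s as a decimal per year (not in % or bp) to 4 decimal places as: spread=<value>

Equity is a call on the firm's assets struck at D = 178.8944:
d₁ = [ln(V₀/D) + (r + σ²/2)T] / (σ√T)
   = [ln(264.0562/178.8944) + (0.0778 + 0.5·0.3175²)·2.6286] / (0.3175·√2.6286)
   = [0.389366 + 0.336995] / 0.514761 = 1.411063
d₂ = d₁ − σ√T = 1.411063 − 0.514761 = 0.896302
N(d₁) = 0.920887,  N(d₂) = 0.814954,  e^(−rT) = 0.815051
E₀ = V₀·N(d₁) − D·e^(−rT)·N(d₂)
   = 264.0562·0.920887 − 178.8944·0.815051·0.814954 = 124.339092
B₀ = V₀ − E₀ = 264.0562 − 124.339092 = 139.717108
spread = −(1/T)·ln(B₀/D) − r = −(1/2.6286)·ln(139.717108/178.8944) − 0.0778 = 0.01623331

spread=0.0162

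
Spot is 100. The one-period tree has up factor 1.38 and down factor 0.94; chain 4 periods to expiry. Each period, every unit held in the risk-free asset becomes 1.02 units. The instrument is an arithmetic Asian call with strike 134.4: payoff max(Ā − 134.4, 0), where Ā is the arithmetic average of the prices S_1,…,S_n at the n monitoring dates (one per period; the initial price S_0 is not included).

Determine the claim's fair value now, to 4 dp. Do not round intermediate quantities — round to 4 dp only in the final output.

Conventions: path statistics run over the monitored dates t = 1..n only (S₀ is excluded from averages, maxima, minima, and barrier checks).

With p* = (R−d)/(u−d) = 0.1818, sum probability × payoff across the paths and divide by R^4.
Enumerate all 2^4 = 16 price paths (U = up ×1.38, D = down ×0.94); each path with k up-moves has probability p*^k·(1−p*)^(4−k).
DDDD: Ā=85.8733, payoff=0.0000, prob=0.448125
UDDD: Ā=126.0693, payoff=0.0000, prob=0.099583
DUDD: Ā=115.0693, payoff=0.0000, prob=0.099583
UUDD: Ā=168.9316, payoff=34.5316, prob=0.022130
DDUD: Ā=104.7293, payoff=0.0000, prob=0.099583
UDUD: Ā=153.7516, payoff=19.3516, prob=0.022130
DUUD: Ā=142.7516, payoff=8.3516, prob=0.022130
UUUD: Ā=209.5715, payoff=75.1715, prob=0.004918
DDDU: Ā=95.0097, payoff=0.0000, prob=0.099583
UDDU: Ā=139.4824, payoff=5.0824, prob=0.022130
DUDU: Ā=128.4824, payoff=0.0000, prob=0.022130
UUDU: Ā=188.6231, payoff=54.2231, prob=0.004918
DDUU: Ā=118.1424, payoff=0.0000, prob=0.022130
UDUU: Ā=173.4431, payoff=39.0431, prob=0.004918
DUUU: Ā=162.4431, payoff=28.0431, prob=0.004918
UUUU: Ā=238.4803, payoff=104.0803, prob=0.001093
Price = Σ prob·payoff / R^4 = 2.569679 / 1.082432 = 2.3740

price = 2.3740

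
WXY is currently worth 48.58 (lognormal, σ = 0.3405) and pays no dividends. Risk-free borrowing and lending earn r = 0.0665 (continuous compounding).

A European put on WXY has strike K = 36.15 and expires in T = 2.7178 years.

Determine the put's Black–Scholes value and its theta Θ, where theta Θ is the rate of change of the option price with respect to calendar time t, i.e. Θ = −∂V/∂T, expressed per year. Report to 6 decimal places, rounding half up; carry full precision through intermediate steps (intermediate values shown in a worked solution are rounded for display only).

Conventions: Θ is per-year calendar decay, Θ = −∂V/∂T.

price = 2.314649
Θ = -0.486005

σ√T = 0.3405·√2.7178 = 0.561340
d₁ = (ln(S/K) + (r+σ²/2)T) / (σ√T) = (ln(48.58/36.15) + (0.0665+0.3405²/2)·2.7178) / 0.561340 = (0.295535 + 0.338285) / 0.561340 = 1.129120
d₂ = d₁ − σ√T = 1.129120 − 0.561340 = 0.567780
e^{−rT} = 0.834658
N(−d₁) = 0.129424,  N(−d₂) = 0.285092
Put price V = K·e^{−rT}·N(−d₂) − S·N(−d₁) = 8.602051 − 6.287402 = 2.314649
φ(d₁) = (1/√(2π))·e^{−d₁²/2} = 0.210895
Θ = −S·φ(d₁)·σ/(2√T) + r·K·e^{−rT}·N(−d₂) = −1.058041 + 0.572036 = -0.486005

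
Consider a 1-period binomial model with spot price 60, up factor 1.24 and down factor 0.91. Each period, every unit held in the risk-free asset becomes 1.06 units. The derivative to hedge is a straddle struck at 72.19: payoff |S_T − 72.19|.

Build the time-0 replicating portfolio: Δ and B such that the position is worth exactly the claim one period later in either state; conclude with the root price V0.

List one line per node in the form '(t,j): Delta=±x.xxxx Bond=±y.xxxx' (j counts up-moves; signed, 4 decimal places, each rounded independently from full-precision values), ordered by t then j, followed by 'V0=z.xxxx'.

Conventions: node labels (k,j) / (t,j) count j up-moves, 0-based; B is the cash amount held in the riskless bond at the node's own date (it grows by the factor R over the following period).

(0,0): Delta=-0.7768 Bond=56.6052
V0=9.9991

Risk-neutral probability p* = (R−d)/(u−d) = (1.06−0.91)/(1.24−0.91) = 0.4545.
At maturity the claim pays: V(1,0)=17.5900, V(1,1)=2.2100
(0,0): S=60.0000. Δ = (V_up−V_dn)/(S_up−S_dn) = (2.2100−17.5900)/(74.4000−54.6000) = -0.7768. V = [p*·2.2100 + (1−p*)·17.5900]/1.06 = 9.9991. B = V − Δ·S = 56.6052.
Verification: the root portfolio costs Δ(0,0)·S0 + B(0,0) = 9.9991, matching V0.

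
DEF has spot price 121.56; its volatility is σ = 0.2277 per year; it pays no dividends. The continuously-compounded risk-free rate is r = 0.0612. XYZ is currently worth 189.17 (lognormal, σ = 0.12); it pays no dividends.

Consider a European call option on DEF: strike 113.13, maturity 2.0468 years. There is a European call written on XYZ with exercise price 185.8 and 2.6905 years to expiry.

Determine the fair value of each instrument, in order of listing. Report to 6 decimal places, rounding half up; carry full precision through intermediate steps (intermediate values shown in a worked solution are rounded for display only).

[DEF call K=113.13]
σ√T = 0.2277·√2.0468 = 0.325762
d₁ = (ln(S/K) + (r+σ²/2)T) / (σ√T) = (ln(121.56/113.13) + (0.0612+0.2277²/2)·2.0468) / 0.325762 = (0.071870 + 0.178325) / 0.325762 = 0.768030
d₂ = d₁ − σ√T = 0.768030 − 0.325762 = 0.442267
e^{−rT} = 0.882264
N(d₁) = 0.778765,  N(d₂) = 0.670852
price = S·N(d₁) − K·e^{−rT}·N(d₂) = 94.666698 − 66.958091 = 27.708608
[XYZ call K=185.8]
σ√T = 0.12·√2.6905 = 0.196833
d₁ = (ln(S/K) + (r+σ²/2)T) / (σ√T) = (ln(189.17/185.8) + (0.0612+0.12²/2)·2.6905) / 0.196833 = (0.017975 + 0.184030) / 0.196833 = 1.026279
d₂ = d₁ − σ√T = 1.026279 − 0.196833 = 0.829446
e^{−rT} = 0.848183
N(d₁) = 0.847620,  N(d₂) = 0.796574
price = S·N(d₁) − K·e^{−rT}·N(d₂) = 160.344257 − 125.534030 = 34.810227

price(DEF call K=113.13) = 27.708608
price(XYZ call K=185.8) = 34.810227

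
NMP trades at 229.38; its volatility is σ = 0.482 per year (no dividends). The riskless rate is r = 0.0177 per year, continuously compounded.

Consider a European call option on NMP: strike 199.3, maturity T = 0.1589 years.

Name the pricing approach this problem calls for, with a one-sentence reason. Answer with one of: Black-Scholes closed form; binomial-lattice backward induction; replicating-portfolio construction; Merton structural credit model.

Key observation: the instrument is a plain European call (strike 199.3) on a lognormal asset; the exact continuous-time formula applies directly.

framework: Black-Scholes closed form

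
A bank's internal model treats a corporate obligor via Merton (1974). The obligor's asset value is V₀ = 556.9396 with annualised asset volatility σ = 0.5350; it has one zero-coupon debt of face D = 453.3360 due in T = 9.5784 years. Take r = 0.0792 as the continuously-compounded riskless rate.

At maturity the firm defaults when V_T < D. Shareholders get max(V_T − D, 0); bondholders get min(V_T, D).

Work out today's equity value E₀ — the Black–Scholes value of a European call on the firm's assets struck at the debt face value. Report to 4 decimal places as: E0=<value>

Equity is a call on the firm's assets struck at D = 453.3360:
d₁ = [ln(V₀/D) + (r + σ²/2)T] / (σ√T)
   = [ln(556.9396/453.3360) + (0.0792 + 0.5·0.5350²)·9.5784] / (0.5350·√9.5784)
   = [0.205823 + 2.129398] / 1.655771 = 1.410353
d₂ = d₁ − σ√T = 1.410353 − 1.655771 = -0.245418
N(d₁) = 0.920782,  N(d₂) = 0.403066,  e^(−rT) = 0.468317
E₀ = V₀·N(d₁) − D·e^(−rT)·N(d₂)
   = 556.9396·0.920782 − 453.3360·0.468317·0.403066 = 427.247060

E0=427.2471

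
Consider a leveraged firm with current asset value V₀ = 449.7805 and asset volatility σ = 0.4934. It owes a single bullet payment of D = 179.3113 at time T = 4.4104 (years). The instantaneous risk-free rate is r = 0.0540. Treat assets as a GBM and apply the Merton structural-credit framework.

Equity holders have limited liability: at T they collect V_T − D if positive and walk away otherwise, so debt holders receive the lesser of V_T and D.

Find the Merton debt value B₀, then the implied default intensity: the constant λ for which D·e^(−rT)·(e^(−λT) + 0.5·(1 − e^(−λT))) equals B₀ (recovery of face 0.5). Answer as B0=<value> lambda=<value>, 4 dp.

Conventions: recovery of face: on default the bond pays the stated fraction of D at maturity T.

B0=125.4498 lambda=0.0576

Apply the equity-as-call identities (strike 179.3113, horizon 4.4104 years):
d₁ = [ln(V₀/D) + (r + σ²/2)T] / (σ√T)
   = [ln(449.7805/179.3113) + (0.0540 + 0.5·0.4934²)·4.4104] / (0.4934·√4.4104)
   = [0.919636 + 0.775003] / 1.036187 = 1.635457
d₂ = d₁ − σ√T = 1.635457 − 1.036187 = 0.599270
N(d₁) = 0.949023,  N(d₂) = 0.725504,  e^(−rT) = 0.788075
E₀ = V₀·N(d₁) − D·e^(−rT)·N(d₂)
   = 449.7805·0.949023 − 179.3113·0.788075·0.725504 = 324.330702
B₀ = V₀ − E₀ = 449.7805 − 324.330702 = 125.449798
e^(−λT) = (B₀·e^(rT)/D − 0.5)/(1 − 0.5) = (125.4498·1.268914/179.3113 − 0.5)/0.5 = 0.77551595
λ = −ln(0.77551595)/4.4104 = 0.057643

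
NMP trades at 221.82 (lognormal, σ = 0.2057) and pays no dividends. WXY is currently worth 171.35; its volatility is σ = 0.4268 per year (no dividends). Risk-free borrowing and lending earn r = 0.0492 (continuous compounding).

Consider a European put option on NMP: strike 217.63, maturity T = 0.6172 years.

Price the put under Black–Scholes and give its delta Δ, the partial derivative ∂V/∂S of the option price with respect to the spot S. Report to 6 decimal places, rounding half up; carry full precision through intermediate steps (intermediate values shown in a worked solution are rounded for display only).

σ√T = 0.2057·√0.6172 = 0.161602
d₁ = (ln(S/K) + (r+σ²/2)T) / (σ√T) = (ln(221.82/217.63) + (0.0492+0.2057²/2)·0.6172) / 0.161602 = (0.019070 + 0.043424) / 0.161602 = 0.386713
d₂ = d₁ − σ√T = 0.386713 − 0.161602 = 0.225111
e^{−rT} = 0.970090
N(−d₁) = 0.349484,  N(−d₂) = 0.410946
Put price V = K·e^{−rT}·N(−d₂) − S·N(−d₁) = 86.759294 − 77.522580 = 9.236714
Δ = −N(−d₁) = -0.349484

price = 9.236714
Δ = -0.349484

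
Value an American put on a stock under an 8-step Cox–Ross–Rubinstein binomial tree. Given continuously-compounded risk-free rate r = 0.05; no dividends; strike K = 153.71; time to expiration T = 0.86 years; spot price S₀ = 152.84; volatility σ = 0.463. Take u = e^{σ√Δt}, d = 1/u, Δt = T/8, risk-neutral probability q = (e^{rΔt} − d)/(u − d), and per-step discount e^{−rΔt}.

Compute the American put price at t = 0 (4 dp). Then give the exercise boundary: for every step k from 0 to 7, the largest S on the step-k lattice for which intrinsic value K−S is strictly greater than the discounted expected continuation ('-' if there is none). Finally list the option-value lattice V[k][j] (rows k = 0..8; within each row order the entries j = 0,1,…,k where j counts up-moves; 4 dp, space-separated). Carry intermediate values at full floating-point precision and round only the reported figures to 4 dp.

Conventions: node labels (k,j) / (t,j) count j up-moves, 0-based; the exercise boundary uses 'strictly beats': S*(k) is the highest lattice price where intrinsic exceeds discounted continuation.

Δt=0.10750  u=1.16393  d=0.85916  q=0.47980  discount=0.99464
step 8 (expiry): payoffs max(K−S,0) = 108.3353 92.2391 70.4330 40.8913 0.8700 0.0000 0.0000 0.0000 0.0000
step 7: (k=7,j=0): S=52.8131, K−S=100.8969, hold=100.0730 ⇒ V=100.8969 exercise | (k=7,j=1): S=71.5480, K−S=82.1620, hold=81.3381 ⇒ V=82.1620 exercise | (k=7,j=2): S=96.9289, K−S=56.7811, hold=55.9571 ⇒ V=56.7811 exercise | (k=7,j=3): S=131.3134, K−S=22.3966, hold=21.5726 ⇒ V=22.3966 exercise | (k=7,j=4): S=177.8955, K−S=0.0000, hold=0.4501 ⇒ V=0.4501 continue | (k=7,j=5): S=241.0021, K−S=0.0000, hold=0.0000 ⇒ V=0.0000 continue | (k=7,j=6): S=326.4952, K−S=0.0000, hold=0.0000 ⇒ V=0.0000 continue | (k=7,j=7): S=442.3160, K−S=0.0000, hold=0.0000 ⇒ V=0.0000 continue  boundary S*=131.3134
step 6: (k=6,j=0): S=61.4709, K−S=92.2391, hold=91.4152 ⇒ V=92.2391 exercise | (k=6,j=1): S=83.2770, K−S=70.4330, hold=69.6090 ⇒ V=70.4330 exercise | (k=6,j=2): S=112.8187, K−S=40.8913, hold=40.0673 ⇒ V=40.8913 exercise | (k=6,j=3): S=152.8400, K−S=0.8700, hold=11.8030 ⇒ V=11.8030 continue | (k=6,j=4): S=207.0584, K−S=0.0000, hold=0.2329 ⇒ V=0.2329 continue | (k=6,j=5): S=280.5103, K−S=0.0000, hold=0.0000 ⇒ V=0.0000 continue | (k=6,j=6): S=380.0185, K−S=0.0000, hold=0.0000 ⇒ V=0.0000 continue  boundary S*=112.8187
step 5: (k=5,j=0): S=71.5480, K−S=82.1620, hold=81.3381 ⇒ V=82.1620 exercise | (k=5,j=1): S=96.9289, K−S=56.7811, hold=55.9571 ⇒ V=56.7811 exercise | (k=5,j=2): S=131.3134, K−S=22.3966, hold=26.7902 ⇒ V=26.7902 continue | (k=5,j=3): S=177.8955, K−S=0.0000, hold=6.2181 ⇒ V=6.2181 continue | (k=5,j=4): S=241.0021, K−S=0.0000, hold=0.1205 ⇒ V=0.1205 continue | (k=5,j=5): S=326.4952, K−S=0.0000, hold=0.0000 ⇒ V=0.0000 continue  boundary S*=96.9289
step 4: (k=4,j=0): S=83.2770, K−S=70.4330, hold=69.6090 ⇒ V=70.4330 exercise | (k=4,j=1): S=112.8187, K−S=40.8913, hold=42.1641 ⇒ V=42.1641 continue | (k=4,j=2): S=152.8400, K−S=0.8700, hold=16.8289 ⇒ V=16.8289 continue | (k=4,j=3): S=207.0584, K−S=0.0000, hold=3.2748 ⇒ V=3.2748 continue | (k=4,j=4): S=280.5103, K−S=0.0000, hold=0.0624 ⇒ V=0.0624 continue  boundary S*=83.2770
step 3: (k=3,j=0): S=96.9289, K−S=56.7811, hold=56.5646 ⇒ V=56.7811 exercise | (k=3,j=1): S=131.3134, K−S=22.3966, hold=29.8473 ⇒ V=29.8473 continue | (k=3,j=2): S=177.8955, K−S=0.0000, hold=10.2702 ⇒ V=10.2702 continue | (k=3,j=3): S=241.0021, K−S=0.0000, hold=1.7242 ⇒ V=1.7242 continue  boundary S*=96.9289
step 2: (k=2,j=0): S=112.8187, K−S=40.8913, hold=43.6230 ⇒ V=43.6230 continue | (k=2,j=1): S=152.8400, K−S=0.8700, hold=20.3445 ⇒ V=20.3445 continue | (k=2,j=2): S=207.0584, K−S=0.0000, hold=6.1367 ⇒ V=6.1367 continue  boundary S*=-
step 1: (k=1,j=0): S=131.3134, K−S=22.3966, hold=32.2799 ⇒ V=32.2799 continue | (k=1,j=1): S=177.8955, K−S=0.0000, hold=13.4550 ⇒ V=13.4550 continue  boundary S*=-
step 0: (k=0,j=0): S=152.8400, K−S=0.8700, hold=23.1230 ⇒ V=23.1230 continue  boundary S*=-

price = 23.1230
boundary = - - - 96.9289 83.2770 96.9289 112.8187 131.3134
tree:
23.1230
32.2799 13.4550
43.6230 20.3445 6.1367
56.7811 29.8473 10.2702 1.7242
70.4330 42.1641 16.8289 3.2748 0.0624
82.1620 56.7811 26.7902 6.2181 0.1205 0.0000
92.2391 70.4330 40.8913 11.8030 0.2329 0.0000 0.0000
100.8969 82.1620 56.7811 22.3966 0.4501 0.0000 0.0000 0.0000
108.3353 92.2391 70.4330 40.8913 0.8700 0.0000 0.0000 0.0000 0.0000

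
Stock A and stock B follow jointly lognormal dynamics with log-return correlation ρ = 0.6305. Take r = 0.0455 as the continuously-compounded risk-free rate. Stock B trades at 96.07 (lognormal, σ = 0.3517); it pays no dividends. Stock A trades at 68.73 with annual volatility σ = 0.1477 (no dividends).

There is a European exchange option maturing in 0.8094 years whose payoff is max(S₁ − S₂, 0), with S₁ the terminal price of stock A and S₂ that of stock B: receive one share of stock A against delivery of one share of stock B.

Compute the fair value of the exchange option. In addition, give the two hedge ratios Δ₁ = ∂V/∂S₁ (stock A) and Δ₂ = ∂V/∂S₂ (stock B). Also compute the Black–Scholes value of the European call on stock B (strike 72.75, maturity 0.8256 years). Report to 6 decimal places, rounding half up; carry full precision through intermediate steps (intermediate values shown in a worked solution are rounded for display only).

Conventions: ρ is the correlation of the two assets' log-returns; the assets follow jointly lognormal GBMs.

exchange price = 0.904689
Δ1 = 0.117260
Δ2 = -0.074473
price(stock B call K=72.75) = 28.220513

σ_eff = √(σ₁² + σ₂² − 2ρσ₁σ₂) = √(0.1477² + 0.3517² − 2·0.6305·0.1477·0.3517) = 0.282850
d₁ = (ln(S₁/S₂) + (q₂ − q₁ + σ_eff²/2)T) / (σ_eff√T) = (ln(68.73/96.07) + (0.0 − 0.0 + 0.040002)·0.8094) / 0.254471 = -1.188795
d₂ = d₁ − σ_eff√T = -1.188795 − 0.254471 = -1.443266
N(d₁) = 0.117260,  N(d₂) = 0.074473
V = S₁·e^{−q₁T}·N(d₁) − S₂·e^{−q₂T}·N(d₂) = 8.059289 − 7.154600 = 0.904689
Δ₁ = e^{−q₁T}·N(d₁) = 0.117260;  Δ₂ = −e^{−q₂T}·N(d₂) = -0.074473
[vanilla: stock B call K=72.75]
σ√T = 0.3517·√0.8256 = 0.319564
d₁ = (ln(S/K) + (r+σ²/2)T) / (σ√T) = (ln(96.07/72.75) + (0.0455+0.3517²/2)·0.8256) / 0.319564 = (0.278048 + 0.088625) / 0.319564 = 1.147419
d₂ = d₁ − σ√T = 1.147419 − 0.319564 = 0.827856
e^{−rT} = 0.963132
N(d₁) = 0.874396,  N(d₂) = 0.796124
price = S·N(d₁) − K·e^{−rT}·N(d₂) = 84.003209 − 55.782696 = 28.220513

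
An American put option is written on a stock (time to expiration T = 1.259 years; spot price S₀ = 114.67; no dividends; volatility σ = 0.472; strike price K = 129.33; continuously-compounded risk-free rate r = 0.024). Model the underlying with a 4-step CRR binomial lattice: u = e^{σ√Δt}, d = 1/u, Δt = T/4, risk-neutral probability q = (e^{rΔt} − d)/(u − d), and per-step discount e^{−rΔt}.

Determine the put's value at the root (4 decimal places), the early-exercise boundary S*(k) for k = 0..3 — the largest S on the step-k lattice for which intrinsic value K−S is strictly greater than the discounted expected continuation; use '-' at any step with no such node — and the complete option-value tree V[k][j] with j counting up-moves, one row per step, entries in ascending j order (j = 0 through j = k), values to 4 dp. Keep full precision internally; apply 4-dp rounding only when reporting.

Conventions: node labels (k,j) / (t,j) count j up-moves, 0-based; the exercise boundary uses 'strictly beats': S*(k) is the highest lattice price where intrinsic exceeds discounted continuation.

price = 32.1663
boundary = - - 67.5218 87.9927
tree:
32.1663
45.5007 16.3026
61.8082 26.2042 4.3946
77.5168 41.3373 8.0266 0.0000
89.5708 61.8082 14.6600 0.0000 0.0000

Δt=0.31475, u=1.30318, d=0.76736, q=0.44833, disc=e^(-rΔt)=0.99247
k=4 terminal: V=max(K-S,0) → 89.5708 61.8082 14.6600 0.0000 0.0000
k=3: j=0 S=51.8132 intr=77.5168 cont=76.5435 V=77.5168[EX]; j=1 S=87.9927 intr=41.3373 cont=40.3640 V=41.3373[EX]; j=2 S=149.4352 intr=0.0000 cont=8.0266 V=8.0266[hold]; j=3 S=253.7808 intr=0.0000 cont=0.0000 V=0.0000[hold]  S*(3)=87.9927
k=2: j=0 S=67.5218 intr=61.8082 cont=60.8350 V=61.8082[EX]; j=1 S=114.6700 intr=14.6600 cont=26.2042 V=26.2042[hold]; j=2 S=194.7403 intr=0.0000 cont=4.3946 V=4.3946[hold]  S*(2)=67.5218
k=1: j=0 S=87.9927 intr=41.3373 cont=45.5007 V=45.5007[hold]; j=1 S=149.4352 intr=0.0000 cont=16.3026 V=16.3026[hold]  S*(1)=-
k=0: j=0 S=114.6700 intr=14.6600 cont=32.1663 V=32.1663[hold]  S*(0)=-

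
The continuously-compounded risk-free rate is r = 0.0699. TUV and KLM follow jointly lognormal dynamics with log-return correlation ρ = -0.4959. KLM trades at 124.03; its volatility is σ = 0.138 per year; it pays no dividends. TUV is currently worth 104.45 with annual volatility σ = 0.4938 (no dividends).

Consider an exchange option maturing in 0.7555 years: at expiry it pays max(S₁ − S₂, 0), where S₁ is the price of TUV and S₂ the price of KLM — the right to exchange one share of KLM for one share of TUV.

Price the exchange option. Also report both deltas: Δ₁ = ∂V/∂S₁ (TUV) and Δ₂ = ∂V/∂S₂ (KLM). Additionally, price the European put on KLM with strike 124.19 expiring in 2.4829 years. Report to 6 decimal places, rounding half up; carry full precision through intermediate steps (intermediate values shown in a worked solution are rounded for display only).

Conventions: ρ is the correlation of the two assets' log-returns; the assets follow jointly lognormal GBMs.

σ_eff = √(σ₁² + σ₂² − 2ρσ₁σ₂) = √(0.4938² + 0.138² − 2·-0.4959·0.4938·0.138) = 0.574864
d₁ = (ln(S₁/S₂) + (q₂ − q₁ + σ_eff²/2)T) / (σ_eff√T) = (ln(104.45/124.03) + (0.0 − 0.0 + 0.165234)·0.7555) / 0.499669 = -0.094024
d₂ = d₁ − σ_eff√T = -0.094024 − 0.499669 = -0.593692
N(d₁) = 0.462545,  N(d₂) = 0.276359
V = S₁·e^{−q₁T}·N(d₁) − S₂·e^{−q₂T}·N(d₂) = 48.312843 − 34.276807 = 14.036036
Δ₁ = e^{−q₁T}·N(d₁) = 0.462545;  Δ₂ = −e^{−q₂T}·N(d₂) = -0.276359
[vanilla: KLM put K=124.19]
σ√T = 0.138·√2.4829 = 0.217450
d₁ = (ln(S/K) + (r+σ²/2)T) / (σ√T) = (ln(124.03/124.19) + (0.0699+0.138²/2)·2.4829) / 0.217450 = (-0.001289 + 0.197197) / 0.217450 = 0.900934
d₂ = d₁ − σ√T = 0.900934 − 0.217450 = 0.683484
e^{−rT} = 0.840671
N(−d₁) = 0.183812,  N(−d₂) = 0.247151
price = K·e^{−rT}·N(−d₂) − S·N(−d₁) = 25.803244 − 22.798177 = 3.005067

exchange price = 14.036036
Δ1 = 0.462545
Δ2 = -0.276359
price(KLM put K=124.19) = 3.005067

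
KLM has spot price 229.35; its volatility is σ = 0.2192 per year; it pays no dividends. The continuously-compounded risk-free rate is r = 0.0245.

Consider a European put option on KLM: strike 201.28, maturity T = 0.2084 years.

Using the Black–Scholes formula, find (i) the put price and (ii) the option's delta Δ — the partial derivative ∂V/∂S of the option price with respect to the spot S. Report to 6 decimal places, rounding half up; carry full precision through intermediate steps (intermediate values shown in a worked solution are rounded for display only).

σ√T = 0.2192·√0.2084 = 0.100067
d₁ = (ln(S/K) + (r+σ²/2)T) / (σ√T) = (ln(229.35/201.28) + (0.0245+0.2192²/2)·0.2084) / 0.100067 = (0.130552 + 0.010112) / 0.100067 = 1.405710
d₂ = d₁ − σ√T = 1.405710 − 0.100067 = 1.305643
e^{−rT} = 0.994907
N(−d₁) = 0.079905,  N(−d₂) = 0.095837
Put price V = K·e^{−rT}·N(−d₂) − S·N(−d₁) = 19.191815 − 18.326238 = 0.865577
Δ = −N(−d₁) = -0.079905

price = 0.865577
Δ = -0.079905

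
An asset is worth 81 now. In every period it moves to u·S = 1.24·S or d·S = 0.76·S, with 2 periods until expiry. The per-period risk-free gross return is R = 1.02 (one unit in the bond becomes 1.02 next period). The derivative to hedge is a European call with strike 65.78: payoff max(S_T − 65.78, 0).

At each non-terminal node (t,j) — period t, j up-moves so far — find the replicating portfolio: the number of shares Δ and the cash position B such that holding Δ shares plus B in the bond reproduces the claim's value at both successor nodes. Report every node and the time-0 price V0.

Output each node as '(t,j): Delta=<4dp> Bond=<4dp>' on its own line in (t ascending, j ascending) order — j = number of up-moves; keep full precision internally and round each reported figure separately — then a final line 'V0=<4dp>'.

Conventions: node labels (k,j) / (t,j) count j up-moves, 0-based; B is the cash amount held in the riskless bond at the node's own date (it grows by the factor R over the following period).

The replicating-portfolio and risk-neutral prices coincide; use p* = (1.02−0.76)/(1.24−0.76) = 0.5417 for the latter.
Payoffs at expiry: V(2,0)=0.0000, V(2,1)=10.5544, V(2,2)=58.7656
Node (1,0) S=61.5600: V=(p*·10.5544+(1−p*)·0.0000)/1.02=5.6049; Δ=(10.5544−0.0000)/(76.3344−46.7856)=0.3572; B=V−Δ·S=-16.3835
Node (1,1) S=100.4400: V=(p*·58.7656+(1−p*)·10.5544)/1.02=35.9498; Δ=(58.7656−10.5544)/(124.5456−76.3344)=1.0000; B=V−Δ·S=-64.4902
Node (0,0) S=81.0000: V=(p*·35.9498+(1−p*)·5.6049)/1.02=21.6095; Δ=(35.9498−5.6049)/(100.4400−61.5600)=0.7805; B=V−Δ·S=-41.6091
Sanity check at the root: Δ(0,0)·S0 + B(0,0) reproduces V0 = 21.6095.

(0,0): Delta=0.7805 Bond=-41.6091
(1,0): Delta=0.3572 Bond=-16.3835
(1,1): Delta=1.0000 Bond=-64.4902
V0=21.6095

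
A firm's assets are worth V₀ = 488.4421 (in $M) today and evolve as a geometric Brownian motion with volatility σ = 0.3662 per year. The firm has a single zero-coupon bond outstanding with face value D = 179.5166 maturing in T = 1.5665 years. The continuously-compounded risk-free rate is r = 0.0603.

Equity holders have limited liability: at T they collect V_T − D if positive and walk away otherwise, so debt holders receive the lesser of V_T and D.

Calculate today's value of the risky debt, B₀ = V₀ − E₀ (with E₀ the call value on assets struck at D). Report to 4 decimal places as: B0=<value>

B0=162.9805

Work the structural quantities from V₀ = 488.4421 against face 179.5166:
d₁ = [ln(V₀/D) + (r + σ²/2)T] / (σ√T)
   = [ln(488.4421/179.5166) + (0.0603 + 0.5·0.3662²)·1.5665] / (0.3662·√1.5665)
   = [1.000953 + 0.199496] / 0.458336 = 2.619149
d₂ = d₁ − σ√T = 2.619149 − 0.458336 = 2.160813
N(d₁) = 0.995593,  N(d₂) = 0.984645,  e^(−rT) = 0.909864
E₀ = V₀·N(d₁) − D·e^(−rT)·N(d₂)
   = 488.4421·0.995593 − 179.5166·0.909864·0.984645 = 325.461582
B₀ = V₀ − E₀ = 488.4421 − 325.461582 = 162.980518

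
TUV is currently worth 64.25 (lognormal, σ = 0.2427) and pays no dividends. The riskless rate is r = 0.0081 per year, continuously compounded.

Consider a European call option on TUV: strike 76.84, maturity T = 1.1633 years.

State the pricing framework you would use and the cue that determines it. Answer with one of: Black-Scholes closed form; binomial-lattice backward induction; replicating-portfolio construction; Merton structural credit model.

Key observation: the strike-76.84 call on TUV is European-exercise on a continuously-modelled lognormal underlying, so its value is a single closed-form evaluation.

framework: Black-Scholes closed form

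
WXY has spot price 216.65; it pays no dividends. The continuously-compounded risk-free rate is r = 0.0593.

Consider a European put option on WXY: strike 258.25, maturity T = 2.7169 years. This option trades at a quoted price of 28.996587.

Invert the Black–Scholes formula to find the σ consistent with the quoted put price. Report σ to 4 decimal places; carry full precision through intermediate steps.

sigma = 0.1916

At σ = 0.1916 the Black–Scholes value reproduces the quote:
σ√T = 0.1916·√2.7169 = 0.315815
d₁ = (ln(S/K) + (r+σ²/2)T) / (σ√T) = (ln(216.65/258.25) + (0.0593+0.1916²/2)·2.7169) / 0.315815 = (-0.175645 + 0.210982) / 0.315815 = 0.111891
d₂ = d₁ − σ√T = 0.111891 − 0.315815 = -0.203924
e^{−rT} = 0.851197
N(−d₁) = 0.455455,  N(−d₂) = 0.580794
V = K·e^{−rT}·N(−d₂) − S·N(−d₁) = 127.670936 − 98.674349 = 28.996587 (the observed quote) — the price is monotone increasing in volatility, hence this σ is the only solution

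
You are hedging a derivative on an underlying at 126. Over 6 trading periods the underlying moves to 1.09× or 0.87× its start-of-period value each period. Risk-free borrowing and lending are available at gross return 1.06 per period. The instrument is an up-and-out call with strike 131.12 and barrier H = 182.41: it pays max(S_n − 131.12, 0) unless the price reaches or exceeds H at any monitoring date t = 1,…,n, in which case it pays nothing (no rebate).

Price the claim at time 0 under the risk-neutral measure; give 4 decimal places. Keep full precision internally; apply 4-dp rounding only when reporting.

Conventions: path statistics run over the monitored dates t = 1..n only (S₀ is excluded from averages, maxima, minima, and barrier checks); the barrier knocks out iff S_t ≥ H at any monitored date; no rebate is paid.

Risk-neutral up-probability p* = (R−d)/(u−d) = (1.06−0.87)/(1.09−0.87) = 0.8636; the claim prices as the p*-weighted sum of path payoffs discounted by R^6.
Enumerate all 2^6 = 64 price paths (U = up ×1.09, D = down ×0.87); each path with k up-moves has probability p*^k·(1−p*)^(6−k).
DDDDDD: M=109.6200, payoff=0.0000, prob=0.000006
UDDDDD: M=137.3400, payoff=0.0000, prob=0.000041
DUDDDD: M=119.4858, payoff=0.0000, prob=0.000041
UUDDDD: M=149.7006, payoff=0.0000, prob=0.000258
DDUDDD: M=109.6200, payoff=0.0000, prob=0.000041
UDUDDD: M=137.3400, payoff=0.0000, prob=0.000258
DUUDDD: M=130.2395, payoff=0.0000, prob=0.000258
UUUDDD: M=163.1737, payoff=0.0000, prob=0.001633
DDDUDD: M=109.6200, payoff=0.0000, prob=0.000041
UDDUDD: M=137.3400, payoff=0.0000, prob=0.000258
DUDUDD: M=119.4858, payoff=0.0000, prob=0.000258
UUDUDD: M=149.7006, payoff=0.0000, prob=0.001633
DDUUDD: M=113.3084, payoff=0.0000, prob=0.000258
UDUUDD: M=141.9611, payoff=0.0000, prob=0.001633
DUUUDD: M=141.9611, payoff=0.0000, prob=0.001633
UUUUDD: M=177.8593, payoff=3.5017, prob=0.010345
DDDDUD: M=109.6200, payoff=0.0000, prob=0.000041
UDDDUD: M=137.3400, payoff=0.0000, prob=0.000258
DUDDUD: M=119.4858, payoff=0.0000, prob=0.000258
UUDDUD: M=149.7006, payoff=0.0000, prob=0.001633
DDUDUD: M=109.6200, payoff=0.0000, prob=0.000258
UDUDUD: M=137.3400, payoff=0.0000, prob=0.001633
DUUDUD: M=130.2395, payoff=0.0000, prob=0.001633
UUUDUD: M=163.1737, payoff=3.5017, prob=0.010345
DDDUUD: M=109.6200, payoff=0.0000, prob=0.000258
UDDUUD: M=137.3400, payoff=0.0000, prob=0.001633
DUDUUD: M=123.5061, payoff=0.0000, prob=0.001633
UUDUUD: M=154.7376, payoff=3.5017, prob=0.010345
DDUUUD: M=123.5061, payoff=0.0000, prob=0.001633
UDUUUD: M=154.7376, payoff=3.5017, prob=0.010345
DUUUUD: M=154.7376, payoff=3.5017, prob=0.010345
UUUUUD: M=193.8666, payoff=0.0000, prob=0.065517
DDDDDU: M=109.6200, payoff=0.0000, prob=0.000041
UDDDDU: M=137.3400, payoff=0.0000, prob=0.000258
DUDDDU: M=119.4858, payoff=0.0000, prob=0.000258
UUDDDU: M=149.7006, payoff=0.0000, prob=0.001633
DDUDDU: M=109.6200, payoff=0.0000, prob=0.000258
UDUDDU: M=137.3400, payoff=0.0000, prob=0.001633
DUUDDU: M=130.2395, payoff=0.0000, prob=0.001633
UUUDDU: M=163.1737, payoff=3.5017, prob=0.010345
DDDUDU: M=109.6200, payoff=0.0000, prob=0.000258
UDDUDU: M=137.3400, payoff=0.0000, prob=0.001633
DUDUDU: M=119.4858, payoff=0.0000, prob=0.001633
UUDUDU: M=149.7006, payoff=3.5017, prob=0.010345
DDUUDU: M=113.3084, payoff=0.0000, prob=0.001633
UDUUDU: M=141.9611, payoff=3.5017, prob=0.010345
DUUUDU: M=141.9611, payoff=3.5017, prob=0.010345
UUUUDU: M=177.8593, payoff=37.5440, prob=0.065517
DDDDUU: M=109.6200, payoff=0.0000, prob=0.000258
UDDDUU: M=137.3400, payoff=0.0000, prob=0.001633
DUDDUU: M=119.4858, payoff=0.0000, prob=0.001633
UUDDUU: M=149.7006, payoff=3.5017, prob=0.010345
DDUDUU: M=109.6200, payoff=0.0000, prob=0.001633
UDUDUU: M=137.3400, payoff=3.5017, prob=0.010345
DUUDUU: M=134.6217, payoff=3.5017, prob=0.010345
UUUDUU: M=168.6640, payoff=37.5440, prob=0.065517
DDDUUU: M=109.6200, payoff=0.0000, prob=0.001633
UDDUUU: M=137.3400, payoff=3.5017, prob=0.010345
DUDUUU: M=134.6217, payoff=3.5017, prob=0.010345
UUDUUU: M=168.6640, payoff=37.5440, prob=0.065517
DDUUUU: M=134.6217, payoff=3.5017, prob=0.010345
UDUUUU: M=168.6640, payoff=37.5440, prob=0.065517
DUUUUU: M=168.6640, payoff=37.5440, prob=0.065517
UUUUUU: M=211.3146, payoff=0.0000, prob=0.414940
Price = Σ prob·payoff / R^6 = 12.842177 / 1.418519 = 9.0532

price = 9.0532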